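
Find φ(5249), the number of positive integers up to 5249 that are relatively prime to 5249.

5040

Factor: 5249 = 29 · 181.
φ(5249) = (29−1) · (181−1) = 28 · 180 = 5040.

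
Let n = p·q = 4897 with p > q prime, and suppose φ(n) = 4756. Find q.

φ(n) = (p−1)(q−1) = n − (p+q) + 1, so p + q = 4897 − 4756 + 1 = 142.
p and q are the roots of t² − 142t + 4897 = 0.
Discriminant: 142² − 4·4897 = 20164 − 19588 = 576; √576 = 24.
q = (142 − 24)/2 = 59, p = (142 + 24)/2 = 83.
Check: 59 · 83 = 4897.

59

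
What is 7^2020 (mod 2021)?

7^1 ≡ 7 (mod 2021)
7^2 ≡ 7^2 = 49 ≡ 49 (mod 2021)
7^4 ≡ 49^2 = 2401 ≡ 380 (mod 2021)
7^8 ≡ 380^2 = 144400 ≡ 909 (mod 2021)
7^16 ≡ 909^2 = 826281 ≡ 1713 (mod 2021)
7^32 ≡ 1713^2 = 2934369 ≡ 1898 (mod 2021)
7^64 ≡ 1898^2 = 3602404 ≡ 982 (mod 2021)
7^128 ≡ 982^2 = 964324 ≡ 307 (mod 2021)
7^256 ≡ 307^2 = 94249 ≡ 1283 (mod 2021)
7^512 ≡ 1283^2 = 1646089 ≡ 995 (mod 2021)
7^1024 ≡ 995^2 = 990025 ≡ 1756 (mod 2021)
2020 = 1024 + 512 + 256 + 128 + 64 + 32 + 4 in binary powers of 2.
So 7^2020 ≡ 1756 · 995 · 1283 · 307 · 982 · 1898 · 380 ≡ 294 (mod 2021).
Since 294 ≠ 1, base 7 is a Fermat witness: 2021 is composite.

294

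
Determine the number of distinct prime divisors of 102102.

6

102102 = 2 · 51051
51051 = 3 · 17017
17017 = 7 · 2431
2431 = 11 · 221
221 = 13 · 17
102102 = 2 · 3 · 7 · 11 · 13 · 17, which has 6 distinct prime factors.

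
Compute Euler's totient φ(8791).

8584

Factor: 8791 = 59 · 149.
φ(8791) = (59−1) · (149−1) = 58 · 148 = 8584.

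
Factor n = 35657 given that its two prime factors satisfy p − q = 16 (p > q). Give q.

181

Since p = q + 16, we have 35657 = q(q + 16), so q² + 16q − 35657 = 0.
Discriminant: 16² + 4·35657 = 256 + 142628 = 142884; √142884 = 378.
q = (−16 + 378)/2 = 181, and p = q + 16 = 197.
Check: 181 · 197 = 35657.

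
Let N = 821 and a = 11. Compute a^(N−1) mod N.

11^1 ≡ 11 (mod 821)
11^2 ≡ 11^2 = 121 ≡ 121 (mod 821)
11^4 ≡ 121^2 = 14641 ≡ 684 (mod 821)
11^8 ≡ 684^2 = 467856 ≡ 707 (mod 821)
11^16 ≡ 707^2 = 499849 ≡ 681 (mod 821)
11^32 ≡ 681^2 = 463761 ≡ 717 (mod 821)
11^64 ≡ 717^2 = 514089 ≡ 143 (mod 821)
11^128 ≡ 143^2 = 20449 ≡ 745 (mod 821)
11^256 ≡ 745^2 = 555025 ≡ 29 (mod 821)
11^512 ≡ 29^2 = 841 ≡ 20 (mod 821)
820 = 512 + 256 + 32 + 16 + 4 in binary powers of 2.
So 11^820 ≡ 20 · 29 · 717 · 681 · 684 ≡ 1 (mod 821).
Since the result is 1, base 11 gives no evidence that 821 is composite.

1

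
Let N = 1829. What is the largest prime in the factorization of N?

59

1829 = 31 · 59
59 is prime.
So 1829 = 31 · 59; the largest prime factor is 59.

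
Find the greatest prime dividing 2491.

2491 = 47 · 53
53 is prime.
So 2491 = 47 · 53; the largest prime factor is 53.

53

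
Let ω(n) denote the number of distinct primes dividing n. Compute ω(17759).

17759 = 7 · 2537
2537 = 43 · 59
17759 = 7 · 43 · 59, which has 3 distinct prime factors.

3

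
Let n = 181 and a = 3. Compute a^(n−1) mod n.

3^1 ≡ 3 (mod 181)
3^2 ≡ 3^2 = 9 ≡ 9 (mod 181)
3^4 ≡ 9^2 = 81 ≡ 81 (mod 181)
3^8 ≡ 81^2 = 6561 ≡ 45 (mod 181)
3^16 ≡ 45^2 = 2025 ≡ 34 (mod 181)
3^32 ≡ 34^2 = 1156 ≡ 70 (mod 181)
3^64 ≡ 70^2 = 4900 ≡ 13 (mod 181)
3^128 ≡ 13^2 = 169 ≡ 169 (mod 181)
180 = 128 + 32 + 16 + 4 in binary powers of 2.
So 3^180 ≡ 169 · 70 · 34 · 81 ≡ 1 (mod 181).
Since the result is 1, base 3 gives no evidence that 181 is composite.

1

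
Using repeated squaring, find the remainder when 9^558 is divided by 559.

9^1 ≡ 9 (mod 559)
9^2 ≡ 9^2 = 81 ≡ 81 (mod 559)
9^4 ≡ 81^2 = 6561 ≡ 412 (mod 559)
9^8 ≡ 412^2 = 169744 ≡ 367 (mod 559)
9^16 ≡ 367^2 = 134689 ≡ 529 (mod 559)
9^32 ≡ 529^2 = 279841 ≡ 341 (mod 559)
9^64 ≡ 341^2 = 116281 ≡ 9 (mod 559)
9^128 ≡ 9^2 = 81 ≡ 81 (mod 559)
9^256 ≡ 81^2 = 6561 ≡ 412 (mod 559)
9^512 ≡ 412^2 = 169744 ≡ 367 (mod 559)
558 = 512 + 32 + 8 + 4 + 2 in binary powers of 2.
So 9^558 ≡ 367 · 341 · 367 · 412 · 81 ≡ 274 (mod 559).
Since 274 ≠ 1, base 9 is a Fermat witness: 559 is composite.

274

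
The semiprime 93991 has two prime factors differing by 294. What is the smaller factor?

193

Since p = q + 294, we have 93991 = q(q + 294), so q² + 294q − 93991 = 0.
Discriminant: 294² + 4·93991 = 86436 + 375964 = 462400; √462400 = 680.
q = (−294 + 680)/2 = 193, and p = q + 294 = 487.
Check: 193 · 487 = 93991.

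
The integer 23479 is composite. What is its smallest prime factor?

53

23479 is odd.
Digit sum 25, not divisible by 3.
Ends in 9: not divisible by 5.
7: 23479 = 7·3354 + 1
11: 23479 = 11·2134 + 5
13: 23479 = 13·1806 + 1
17: 23479 = 17·1381 + 2
19: 23479 = 19·1235 + 14
23: 23479 = 23·1020 + 19
29: 23479 = 29·809 + 18
31: 23479 = 31·757 + 12
37: 23479 = 37·634 + 21
41: 23479 = 41·572 + 27
43: 23479 = 43·546 + 1
47: 23479 = 47·499 + 26
53: 23479 = 53·443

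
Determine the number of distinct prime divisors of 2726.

3

2726 = 2 · 1363
1363 = 29 · 47
2726 = 2 · 29 · 47, which has 3 distinct prime factors.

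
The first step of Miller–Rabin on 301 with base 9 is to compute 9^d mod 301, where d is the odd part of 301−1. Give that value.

301 − 1 = 300 = 2^2 · 75, so d = 75.
9^1 ≡ 9 (mod 301)
9^2 ≡ 9^2 = 81 ≡ 81 (mod 301)
9^4 ≡ 81^2 = 6561 ≡ 240 (mod 301)
9^8 ≡ 240^2 = 57600 ≡ 109 (mod 301)
9^16 ≡ 109^2 = 11881 ≡ 142 (mod 301)
9^32 ≡ 142^2 = 20164 ≡ 298 (mod 301)
9^64 ≡ 298^2 = 88804 ≡ 9 (mod 301)
75 = 64 + 8 + 2 + 1 in binary powers of 2.
So 9^75 ≡ 9 · 109 · 81 · 9 ≡ 274 (mod 301).
Squaring chain: 274 → 127; never reaches −1, so base 9 is a Miller–Rabin witness that 301 is composite.

274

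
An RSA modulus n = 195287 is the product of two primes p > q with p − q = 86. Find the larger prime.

487

Since p = q + 86, we have 195287 = q(q + 86), so q² + 86q − 195287 = 0.
Discriminant: 86² + 4·195287 = 7396 + 781148 = 788544; √788544 = 888.
q = (−86 + 888)/2 = 401, and p = q + 86 = 487.
Check: 401 · 487 = 195287.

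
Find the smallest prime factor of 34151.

13

34151 is odd.
Digit sum 14, not divisible by 3.
Ends in 1: not divisible by 5.
7: 34151 = 7·4878 + 5
11: 34151 = 11·3104 + 7
13: 34151 = 13·2627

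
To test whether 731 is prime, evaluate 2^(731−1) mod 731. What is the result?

4

2^1 ≡ 2 (mod 731)
2^2 ≡ 2^2 = 4 ≡ 4 (mod 731)
2^4 ≡ 4^2 = 16 ≡ 16 (mod 731)
2^8 ≡ 16^2 = 256 ≡ 256 (mod 731)
2^16 ≡ 256^2 = 65536 ≡ 477 (mod 731)
2^32 ≡ 477^2 = 227529 ≡ 188 (mod 731)
2^64 ≡ 188^2 = 35344 ≡ 256 (mod 731)
2^128 ≡ 256^2 = 65536 ≡ 477 (mod 731)
2^256 ≡ 477^2 = 227529 ≡ 188 (mod 731)
2^512 ≡ 188^2 = 35344 ≡ 256 (mod 731)
730 = 512 + 128 + 64 + 16 + 8 + 2 in binary powers of 2.
So 2^730 ≡ 256 · 477 · 256 · 477 · 256 · 4 ≡ 4 (mod 731).
Since 4 ≠ 1, base 2 is a Fermat witness: 731 is composite.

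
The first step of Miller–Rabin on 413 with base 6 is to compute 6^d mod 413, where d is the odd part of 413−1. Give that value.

413 − 1 = 412 = 2^2 · 103, so d = 103.
6^1 ≡ 6 (mod 413)
6^2 ≡ 6^2 = 36 ≡ 36 (mod 413)
6^4 ≡ 36^2 = 1296 ≡ 57 (mod 413)
6^8 ≡ 57^2 = 3249 ≡ 358 (mod 413)
6^16 ≡ 358^2 = 128164 ≡ 134 (mod 413)
6^32 ≡ 134^2 = 17956 ≡ 197 (mod 413)
6^64 ≡ 197^2 = 38809 ≡ 400 (mod 413)
103 = 64 + 32 + 4 + 2 + 1 in binary powers of 2.
So 6^103 ≡ 400 · 197 · 57 · 36 · 6 ≡ 279 (mod 413).
Squaring chain: 279 → 197; never reaches −1, so base 6 is a Miller–Rabin witness that 413 is composite.

279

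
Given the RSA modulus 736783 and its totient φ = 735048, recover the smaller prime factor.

φ(n) = (p−1)(q−1) = n − (p+q) + 1, so p + q = 736783 − 735048 + 1 = 1736.
p and q are the roots of t² − 1736t + 736783 = 0.
Discriminant: 1736² − 4·736783 = 3013696 − 2947132 = 66564; √66564 = 258.
q = (1736 − 258)/2 = 739, p = (1736 + 258)/2 = 997.
Check: 739 · 997 = 736783.

739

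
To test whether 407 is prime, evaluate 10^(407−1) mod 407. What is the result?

232

10^1 ≡ 10 (mod 407)
10^2 ≡ 10^2 = 100 ≡ 100 (mod 407)
10^4 ≡ 100^2 = 10000 ≡ 232 (mod 407)
10^8 ≡ 232^2 = 53824 ≡ 100 (mod 407)
10^16 ≡ 100^2 = 10000 ≡ 232 (mod 407)
10^32 ≡ 232^2 = 53824 ≡ 100 (mod 407)
10^64 ≡ 100^2 = 10000 ≡ 232 (mod 407)
10^128 ≡ 232^2 = 53824 ≡ 100 (mod 407)
10^256 ≡ 100^2 = 10000 ≡ 232 (mod 407)
406 = 256 + 128 + 16 + 4 + 2 in binary powers of 2.
So 10^406 ≡ 232 · 100 · 232 · 232 · 100 ≡ 232 (mod 407).
Since 232 ≠ 1, base 10 is a Fermat witness: 407 is composite.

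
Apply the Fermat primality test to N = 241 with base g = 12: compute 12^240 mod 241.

12^1 ≡ 12 (mod 241)
12^2 ≡ 12^2 = 144 ≡ 144 (mod 241)
12^4 ≡ 144^2 = 20736 ≡ 10 (mod 241)
12^8 ≡ 10^2 = 100 ≡ 100 (mod 241)
12^16 ≡ 100^2 = 10000 ≡ 119 (mod 241)
12^32 ≡ 119^2 = 14161 ≡ 183 (mod 241)
12^64 ≡ 183^2 = 33489 ≡ 231 (mod 241)
12^128 ≡ 231^2 = 53361 ≡ 100 (mod 241)
240 = 128 + 64 + 32 + 16 in binary powers of 2.
So 12^240 ≡ 100 · 231 · 183 · 119 ≡ 1 (mod 241).
Since the result is 1, base 12 gives no evidence that 241 is composite.

1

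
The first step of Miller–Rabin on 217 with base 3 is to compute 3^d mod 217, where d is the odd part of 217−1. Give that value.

209

217 − 1 = 216 = 2^3 · 27, so d = 27.
3^1 ≡ 3 (mod 217)
3^2 ≡ 3^2 = 9 ≡ 9 (mod 217)
3^4 ≡ 9^2 = 81 ≡ 81 (mod 217)
3^8 ≡ 81^2 = 6561 ≡ 51 (mod 217)
3^16 ≡ 51^2 = 2601 ≡ 214 (mod 217)
27 = 16 + 8 + 2 + 1 in binary powers of 2.
So 3^27 ≡ 214 · 51 · 9 · 3 ≡ 209 (mod 217).
Squaring chain: 209 → 64 → 190; never reaches −1, so base 3 is a Miller–Rabin witness that 217 is composite.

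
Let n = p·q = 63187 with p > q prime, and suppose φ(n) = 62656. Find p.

353

φ(n) = (p−1)(q−1) = n − (p+q) + 1, so p + q = 63187 − 62656 + 1 = 532.
p and q are the roots of t² − 532t + 63187 = 0.
Discriminant: 532² − 4·63187 = 283024 − 252748 = 30276; √30276 = 174.
q = (532 − 174)/2 = 179, p = (532 + 174)/2 = 353.
Check: 179 · 353 = 63187.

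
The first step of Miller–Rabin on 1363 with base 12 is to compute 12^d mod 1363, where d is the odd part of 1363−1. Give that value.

1363 − 1 = 1362 = 2^1 · 681, so d = 681.
12^1 ≡ 12 (mod 1363)
12^2 ≡ 12^2 = 144 ≡ 144 (mod 1363)
12^4 ≡ 144^2 = 20736 ≡ 291 (mod 1363)
12^8 ≡ 291^2 = 84681 ≡ 175 (mod 1363)
12^16 ≡ 175^2 = 30625 ≡ 639 (mod 1363)
12^32 ≡ 639^2 = 408321 ≡ 784 (mod 1363)
12^64 ≡ 784^2 = 614656 ≡ 1306 (mod 1363)
12^128 ≡ 1306^2 = 1705636 ≡ 523 (mod 1363)
12^256 ≡ 523^2 = 273529 ≡ 929 (mod 1363)
12^512 ≡ 929^2 = 863041 ≡ 262 (mod 1363)
681 = 512 + 128 + 32 + 8 + 1 in binary powers of 2.
So 12^681 ≡ 262 · 523 · 784 · 175 · 12 ≡ 824 (mod 1363).
Squaring chain: 824; never reaches −1, so base 12 is a Miller–Rabin witness that 1363 is composite.

824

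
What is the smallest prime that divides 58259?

58259 is odd.
Digit sum 29, not divisible by 3.
Ends in 9: not divisible by 5.
7: 58259 = 7·8322 + 5
11: 58259 = 11·5296 + 3
13: 58259 = 13·4481 + 6
17: 58259 = 17·3427

17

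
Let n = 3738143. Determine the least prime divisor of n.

53

3738143 is odd.
Digit sum 29, not divisible by 3.
Ends in 3: not divisible by 5.
7: 3738143 = 7·534020 + 3
11: 3738143 = 11·339831 + 2
13: 3738143 = 13·287549 + 6
17: 3738143 = 17·219890 + 13
19: 3738143 = 19·196744 + 7
23: 3738143 = 23·162527 + 22
29: 3738143 = 29·128901 + 14
31: 3738143 = 31·120585 + 8
37: 3738143 = 37·101030 + 33
41: 3738143 = 41·91174 + 9
43: 3738143 = 43·86933 + 24
47: 3738143 = 47·79534 + 45
53: 3738143 = 53·70531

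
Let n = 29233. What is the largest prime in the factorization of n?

29233 = 23 · 1271
1271 = 31 · 41
41 is prime.
So 29233 = 23 · 31 · 41; the largest prime factor is 41.

41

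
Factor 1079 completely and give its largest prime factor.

1079 = 13 · 83
83 is prime.
So 1079 = 13 · 83; the largest prime factor is 83.

83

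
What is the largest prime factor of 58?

58 = 2 · 29
29 is prime.
So 58 = 2 · 29; the largest prime factor is 29.

29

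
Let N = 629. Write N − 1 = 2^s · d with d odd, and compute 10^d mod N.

629 − 1 = 628 = 2^2 · 157, so d = 157.
10^1 ≡ 10 (mod 629)
10^2 ≡ 10^2 = 100 ≡ 100 (mod 629)
10^4 ≡ 100^2 = 10000 ≡ 565 (mod 629)
10^8 ≡ 565^2 = 319225 ≡ 322 (mod 629)
10^16 ≡ 322^2 = 103684 ≡ 528 (mod 629)
10^32 ≡ 528^2 = 278784 ≡ 137 (mod 629)
10^64 ≡ 137^2 = 18769 ≡ 528 (mod 629)
10^128 ≡ 528^2 = 278784 ≡ 137 (mod 629)
157 = 128 + 16 + 8 + 4 + 1 in binary powers of 2.
So 10^157 ≡ 137 · 528 · 322 · 565 · 10 ≡ 232 (mod 629).
Squaring chain: 232 → 359; never reaches −1, so base 10 is a Miller–Rabin witness that 629 is composite.

232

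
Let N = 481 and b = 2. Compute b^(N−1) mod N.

248

2^1 ≡ 2 (mod 481)
2^2 ≡ 2^2 = 4 ≡ 4 (mod 481)
2^4 ≡ 4^2 = 16 ≡ 16 (mod 481)
2^8 ≡ 16^2 = 256 ≡ 256 (mod 481)
2^16 ≡ 256^2 = 65536 ≡ 120 (mod 481)
2^32 ≡ 120^2 = 14400 ≡ 451 (mod 481)
2^64 ≡ 451^2 = 203401 ≡ 419 (mod 481)
2^128 ≡ 419^2 = 175561 ≡ 477 (mod 481)
2^256 ≡ 477^2 = 227529 ≡ 16 (mod 481)
480 = 256 + 128 + 64 + 32 in binary powers of 2.
So 2^480 ≡ 16 · 477 · 419 · 451 ≡ 248 (mod 481).
Since 248 ≠ 1, base 2 is a Fermat witness: 481 is composite.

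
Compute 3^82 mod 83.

3^1 ≡ 3 (mod 83)
3^2 ≡ 3^2 = 9 ≡ 9 (mod 83)
3^4 ≡ 9^2 = 81 ≡ 81 (mod 83)
3^8 ≡ 81^2 = 6561 ≡ 4 (mod 83)
3^16 ≡ 4^2 = 16 ≡ 16 (mod 83)
3^32 ≡ 16^2 = 256 ≡ 7 (mod 83)
3^64 ≡ 7^2 = 49 ≡ 49 (mod 83)
82 = 64 + 16 + 2 in binary powers of 2.
So 3^82 ≡ 49 · 16 · 9 ≡ 1 (mod 83).
Since the result is 1, base 3 gives no evidence that 83 is composite.

1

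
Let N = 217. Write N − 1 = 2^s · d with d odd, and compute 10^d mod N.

97

217 − 1 = 216 = 2^3 · 27, so d = 27.
10^1 ≡ 10 (mod 217)
10^2 ≡ 10^2 = 100 ≡ 100 (mod 217)
10^4 ≡ 100^2 = 10000 ≡ 18 (mod 217)
10^8 ≡ 18^2 = 324 ≡ 107 (mod 217)
10^16 ≡ 107^2 = 11449 ≡ 165 (mod 217)
27 = 16 + 8 + 2 + 1 in binary powers of 2.
So 10^27 ≡ 165 · 107 · 100 · 10 ≡ 97 (mod 217).
Squaring chain: 97 → 78 → 8; never reaches −1, so base 10 is a Miller–Rabin witness that 217 is composite.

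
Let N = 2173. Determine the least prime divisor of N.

41

2173 is odd.
Digit sum 13, not divisible by 3.
Ends in 3: not divisible by 5.
7: 2173 = 7·310 + 3
11: 2173 = 11·197 + 6
13: 2173 = 13·167 + 2
17: 2173 = 17·127 + 14
19: 2173 = 19·114 + 7
23: 2173 = 23·94 + 11
29: 2173 = 29·74 + 27
31: 2173 = 31·70 + 3
37: 2173 = 37·58 + 27
41: 2173 = 41·53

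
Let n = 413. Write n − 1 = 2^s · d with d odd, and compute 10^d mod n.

129

413 − 1 = 412 = 2^2 · 103, so d = 103.
10^1 ≡ 10 (mod 413)
10^2 ≡ 10^2 = 100 ≡ 100 (mod 413)
10^4 ≡ 100^2 = 10000 ≡ 88 (mod 413)
10^8 ≡ 88^2 = 7744 ≡ 310 (mod 413)
10^16 ≡ 310^2 = 96100 ≡ 284 (mod 413)
10^32 ≡ 284^2 = 80656 ≡ 121 (mod 413)
10^64 ≡ 121^2 = 14641 ≡ 186 (mod 413)
103 = 64 + 32 + 4 + 2 + 1 in binary powers of 2.
So 10^103 ≡ 186 · 121 · 88 · 100 · 10 ≡ 129 (mod 413).
Squaring chain: 129 → 121; never reaches −1, so base 10 is a Miller–Rabin witness that 413 is composite.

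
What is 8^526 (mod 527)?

225

8^1 ≡ 8 (mod 527)
8^2 ≡ 8^2 = 64 ≡ 64 (mod 527)
8^4 ≡ 64^2 = 4096 ≡ 407 (mod 527)
8^8 ≡ 407^2 = 165649 ≡ 171 (mod 527)
8^16 ≡ 171^2 = 29241 ≡ 256 (mod 527)
8^32 ≡ 256^2 = 65536 ≡ 188 (mod 527)
8^64 ≡ 188^2 = 35344 ≡ 35 (mod 527)
8^128 ≡ 35^2 = 1225 ≡ 171 (mod 527)
8^256 ≡ 171^2 = 29241 ≡ 256 (mod 527)
8^512 ≡ 256^2 = 65536 ≡ 188 (mod 527)
526 = 512 + 8 + 4 + 2 in binary powers of 2.
So 8^526 ≡ 188 · 171 · 407 · 64 ≡ 225 (mod 527).
Since 225 ≠ 1, base 8 is a Fermat witness: 527 is composite.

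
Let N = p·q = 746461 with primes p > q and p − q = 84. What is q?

Since p = q + 84, we have 746461 = q(q + 84), so q² + 84q − 746461 = 0.
Discriminant: 84² + 4·746461 = 7056 + 2985844 = 2992900; √2992900 = 1730.
q = (−84 + 1730)/2 = 823, and p = q + 84 = 907.
Check: 823 · 907 = 746461.

823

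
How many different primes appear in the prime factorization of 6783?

6783 = 3 · 2261
2261 = 7 · 323
323 = 17 · 19
6783 = 3 · 7 · 17 · 19, which has 4 distinct prime factors.

4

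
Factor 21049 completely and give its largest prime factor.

21049 = 7 · 3007
3007 = 31 · 97
97 is prime.
So 21049 = 7 · 31 · 97; the largest prime factor is 97.

97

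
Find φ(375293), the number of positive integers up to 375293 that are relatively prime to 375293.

Factor: 375293 = 53 · 73 · 97.
φ(375293) = (53−1) · (73−1) · (97−1) = 52 · 72 · 96 = 359424.

359424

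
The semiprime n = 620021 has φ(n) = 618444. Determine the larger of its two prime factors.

839

φ(n) = (p−1)(q−1) = n − (p+q) + 1, so p + q = 620021 − 618444 + 1 = 1578.
p and q are the roots of t² − 1578t + 620021 = 0.
Discriminant: 1578² − 4·620021 = 2490084 − 2480084 = 10000; √10000 = 100.
q = (1578 − 100)/2 = 739, p = (1578 + 100)/2 = 839.
Check: 739 · 839 = 620021.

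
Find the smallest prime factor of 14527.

73

14527 is odd.
Digit sum 19, not divisible by 3.
Ends in 7: not divisible by 5.
7: 14527 = 7·2075 + 2
11: 14527 = 11·1320 + 7
13: 14527 = 13·1117 + 6
17: 14527 = 17·854 + 9
19: 14527 = 19·764 + 11
23: 14527 = 23·631 + 14
29: 14527 = 29·500 + 27
31: 14527 = 31·468 + 19
37: 14527 = 37·392 + 23
41: 14527 = 41·354 + 13
43: 14527 = 43·337 + 36
47: 14527 = 47·309 + 4
53: 14527 = 53·274 + 5
59: 14527 = 59·246 + 13
61: 14527 = 61·238 + 9
67: 14527 = 67·216 + 55
71: 14527 = 71·204 + 43
73: 14527 = 73·199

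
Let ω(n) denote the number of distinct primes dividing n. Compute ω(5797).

3

5797 = 11 · 527
527 = 17 · 31
5797 = 11 · 17 · 31, which has 3 distinct prime factors.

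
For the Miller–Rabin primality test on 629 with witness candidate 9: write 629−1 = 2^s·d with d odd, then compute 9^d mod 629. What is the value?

382

629 − 1 = 628 = 2^2 · 157, so d = 157.
9^1 ≡ 9 (mod 629)
9^2 ≡ 9^2 = 81 ≡ 81 (mod 629)
9^4 ≡ 81^2 = 6561 ≡ 271 (mod 629)
9^8 ≡ 271^2 = 73441 ≡ 477 (mod 629)
9^16 ≡ 477^2 = 227529 ≡ 460 (mod 629)
9^32 ≡ 460^2 = 211600 ≡ 256 (mod 629)
9^64 ≡ 256^2 = 65536 ≡ 120 (mod 629)
9^128 ≡ 120^2 = 14400 ≡ 562 (mod 629)
157 = 128 + 16 + 8 + 4 + 1 in binary powers of 2.
So 9^157 ≡ 562 · 460 · 477 · 271 · 9 ≡ 382 (mod 629).
Squaring chain: 382 → 625; never reaches −1, so base 9 is a Miller–Rabin witness that 629 is composite.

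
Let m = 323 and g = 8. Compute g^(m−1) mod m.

30

8^1 ≡ 8 (mod 323)
8^2 ≡ 8^2 = 64 ≡ 64 (mod 323)
8^4 ≡ 64^2 = 4096 ≡ 220 (mod 323)
8^8 ≡ 220^2 = 48400 ≡ 273 (mod 323)
8^16 ≡ 273^2 = 74529 ≡ 239 (mod 323)
8^32 ≡ 239^2 = 57121 ≡ 273 (mod 323)
8^64 ≡ 273^2 = 74529 ≡ 239 (mod 323)
8^128 ≡ 239^2 = 57121 ≡ 273 (mod 323)
8^256 ≡ 273^2 = 74529 ≡ 239 (mod 323)
322 = 256 + 64 + 2 in binary powers of 2.
So 8^322 ≡ 239 · 239 · 64 ≡ 30 (mod 323).
Since 30 ≠ 1, base 8 is a Fermat witness: 323 is composite.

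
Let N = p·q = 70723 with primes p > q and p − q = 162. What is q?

Since p = q + 162, we have 70723 = q(q + 162), so q² + 162q − 70723 = 0.
Discriminant: 162² + 4·70723 = 26244 + 282892 = 309136; √309136 = 556.
q = (−162 + 556)/2 = 197, and p = q + 162 = 359.
Check: 197 · 359 = 70723.

197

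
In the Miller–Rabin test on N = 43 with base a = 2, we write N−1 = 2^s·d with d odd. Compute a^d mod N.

42

43 − 1 = 42 = 2^1 · 21, so d = 21.
2^1 ≡ 2 (mod 43)
2^2 ≡ 2^2 = 4 ≡ 4 (mod 43)
2^4 ≡ 4^2 = 16 ≡ 16 (mod 43)
2^8 ≡ 16^2 = 256 ≡ 41 (mod 43)
2^16 ≡ 41^2 = 1681 ≡ 4 (mod 43)
21 = 16 + 4 + 1 in binary powers of 2.
So 2^21 ≡ 4 · 16 · 2 ≡ 42 (mod 43).
Since 2^d ≡ 42 (mod 43), base 2 does not prove 43 composite.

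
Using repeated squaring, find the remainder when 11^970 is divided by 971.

11^1 ≡ 11 (mod 971)
11^2 ≡ 11^2 = 121 ≡ 121 (mod 971)
11^4 ≡ 121^2 = 14641 ≡ 76 (mod 971)
11^8 ≡ 76^2 = 5776 ≡ 921 (mod 971)
11^16 ≡ 921^2 = 848241 ≡ 558 (mod 971)
11^32 ≡ 558^2 = 311364 ≡ 644 (mod 971)
11^64 ≡ 644^2 = 414736 ≡ 119 (mod 971)
11^128 ≡ 119^2 = 14161 ≡ 567 (mod 971)
11^256 ≡ 567^2 = 321489 ≡ 88 (mod 971)
11^512 ≡ 88^2 = 7744 ≡ 947 (mod 971)
970 = 512 + 256 + 128 + 64 + 8 + 2 in binary powers of 2.
So 11^970 ≡ 947 · 88 · 567 · 119 · 921 · 121 ≡ 1 (mod 971).
Since the result is 1, base 11 gives no evidence that 971 is composite.

1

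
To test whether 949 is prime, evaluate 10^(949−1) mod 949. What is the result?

10^1 ≡ 10 (mod 949)
10^2 ≡ 10^2 = 100 ≡ 100 (mod 949)
10^4 ≡ 100^2 = 10000 ≡ 510 (mod 949)
10^8 ≡ 510^2 = 260100 ≡ 74 (mod 949)
10^16 ≡ 74^2 = 5476 ≡ 731 (mod 949)
10^32 ≡ 731^2 = 534361 ≡ 74 (mod 949)
10^64 ≡ 74^2 = 5476 ≡ 731 (mod 949)
10^128 ≡ 731^2 = 534361 ≡ 74 (mod 949)
10^256 ≡ 74^2 = 5476 ≡ 731 (mod 949)
10^512 ≡ 731^2 = 534361 ≡ 74 (mod 949)
948 = 512 + 256 + 128 + 32 + 16 + 4 in binary powers of 2.
So 10^948 ≡ 74 · 731 · 74 · 74 · 731 · 510 ≡ 729 (mod 949).
Since 729 ≠ 1, base 10 is a Fermat witness: 949 is composite.

729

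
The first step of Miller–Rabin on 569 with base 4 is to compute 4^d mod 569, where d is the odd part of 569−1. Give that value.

568

569 − 1 = 568 = 2^3 · 71, so d = 71.
4^1 ≡ 4 (mod 569)
4^2 ≡ 4^2 = 16 ≡ 16 (mod 569)
4^4 ≡ 16^2 = 256 ≡ 256 (mod 569)
4^8 ≡ 256^2 = 65536 ≡ 101 (mod 569)
4^16 ≡ 101^2 = 10201 ≡ 528 (mod 569)
4^32 ≡ 528^2 = 278784 ≡ 543 (mod 569)
4^64 ≡ 543^2 = 294849 ≡ 107 (mod 569)
71 = 64 + 4 + 2 + 1 in binary powers of 2.
So 4^71 ≡ 107 · 256 · 16 · 4 ≡ 568 (mod 569).
Since 4^d ≡ 568 (mod 569), base 4 does not prove 569 composite.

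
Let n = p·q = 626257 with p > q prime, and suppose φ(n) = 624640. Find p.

977

φ(n) = (p−1)(q−1) = n − (p+q) + 1, so p + q = 626257 − 624640 + 1 = 1618.
p and q are the roots of t² − 1618t + 626257 = 0.
Discriminant: 1618² − 4·626257 = 2617924 − 2505028 = 112896; √112896 = 336.
q = (1618 − 336)/2 = 641, p = (1618 + 336)/2 = 977.
Check: 641 · 977 = 626257.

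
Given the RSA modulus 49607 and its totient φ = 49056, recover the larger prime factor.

φ(n) = (p−1)(q−1) = n − (p+q) + 1, so p + q = 49607 − 49056 + 1 = 552.
p and q are the roots of t² − 552t + 49607 = 0.
Discriminant: 552² − 4·49607 = 304704 − 198428 = 106276; √106276 = 326.
q = (552 − 326)/2 = 113, p = (552 + 326)/2 = 439.
Check: 113 · 439 = 49607.

439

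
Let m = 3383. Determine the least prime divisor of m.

17

3383 is odd.
Digit sum 17, not divisible by 3.
Ends in 3: not divisible by 5.
7: 3383 = 7·483 + 2
11: 3383 = 11·307 + 6
13: 3383 = 13·260 + 3
17: 3383 = 17·199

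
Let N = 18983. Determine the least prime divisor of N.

18983 is odd.
Digit sum 29, not divisible by 3.
Ends in 3: not divisible by 5.
7: 18983 = 7·2711 + 6
11: 18983 = 11·1725 + 8
13: 18983 = 13·1460 + 3
17: 18983 = 17·1116 + 11
19: 18983 = 19·999 + 2
23: 18983 = 23·825 + 8
29: 18983 = 29·654 + 17
31: 18983 = 31·612 + 11
37: 18983 = 37·513 + 2
41: 18983 = 41·463

41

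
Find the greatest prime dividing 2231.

2231 = 23 · 97
97 is prime.
So 2231 = 23 · 97; the largest prime factor is 97.

97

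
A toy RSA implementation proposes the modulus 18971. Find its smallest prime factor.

18971 is odd.
Digit sum 26, not divisible by 3.
Ends in 1: not divisible by 5.
7: 18971 = 7·2710 + 1
11: 18971 = 11·1724 + 7
13: 18971 = 13·1459 + 4
17: 18971 = 17·1115 + 16
19: 18971 = 19·998 + 9
23: 18971 = 23·824 + 19
29: 18971 = 29·654 + 5
31: 18971 = 31·611 + 30
37: 18971 = 37·512 + 27
41: 18971 = 41·462 + 29
43: 18971 = 43·441 + 8
47: 18971 = 47·403 + 30
53: 18971 = 53·357 + 50
59: 18971 = 59·321 + 32
61: 18971 = 61·311

61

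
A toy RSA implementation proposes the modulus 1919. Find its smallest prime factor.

19

1919 is odd.
Digit sum 20, not divisible by 3.
Ends in 9: not divisible by 5.
7: 1919 = 7·274 + 1
11: 1919 = 11·174 + 5
13: 1919 = 13·147 + 8
17: 1919 = 17·112 + 15
19: 1919 = 19·101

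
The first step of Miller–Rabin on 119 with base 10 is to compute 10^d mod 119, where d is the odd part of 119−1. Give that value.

54

119 − 1 = 118 = 2^1 · 59, so d = 59.
10^1 ≡ 10 (mod 119)
10^2 ≡ 10^2 = 100 ≡ 100 (mod 119)
10^4 ≡ 100^2 = 10000 ≡ 4 (mod 119)
10^8 ≡ 4^2 = 16 ≡ 16 (mod 119)
10^16 ≡ 16^2 = 256 ≡ 18 (mod 119)
10^32 ≡ 18^2 = 324 ≡ 86 (mod 119)
59 = 32 + 16 + 8 + 2 + 1 in binary powers of 2.
So 10^59 ≡ 86 · 18 · 16 · 100 · 10 ≡ 54 (mod 119).
Squaring chain: 54; never reaches −1, so base 10 is a Miller–Rabin witness that 119 is composite.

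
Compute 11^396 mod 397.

11^1 ≡ 11 (mod 397)
11^2 ≡ 11^2 = 121 ≡ 121 (mod 397)
11^4 ≡ 121^2 = 14641 ≡ 349 (mod 397)
11^8 ≡ 349^2 = 121801 ≡ 319 (mod 397)
11^16 ≡ 319^2 = 101761 ≡ 129 (mod 397)
11^32 ≡ 129^2 = 16641 ≡ 364 (mod 397)
11^64 ≡ 364^2 = 132496 ≡ 295 (mod 397)
11^128 ≡ 295^2 = 87025 ≡ 82 (mod 397)
11^256 ≡ 82^2 = 6724 ≡ 372 (mod 397)
396 = 256 + 128 + 8 + 4 in binary powers of 2.
So 11^396 ≡ 372 · 82 · 319 · 349 ≡ 1 (mod 397).
Since the result is 1, base 11 gives no evidence that 397 is composite.

1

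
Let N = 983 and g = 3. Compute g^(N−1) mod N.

3^1 ≡ 3 (mod 983)
3^2 ≡ 3^2 = 9 ≡ 9 (mod 983)
3^4 ≡ 9^2 = 81 ≡ 81 (mod 983)
3^8 ≡ 81^2 = 6561 ≡ 663 (mod 983)
3^16 ≡ 663^2 = 439569 ≡ 168 (mod 983)
3^32 ≡ 168^2 = 28224 ≡ 700 (mod 983)
3^64 ≡ 700^2 = 490000 ≡ 466 (mod 983)
3^128 ≡ 466^2 = 217156 ≡ 896 (mod 983)
3^256 ≡ 896^2 = 802816 ≡ 688 (mod 983)
3^512 ≡ 688^2 = 473344 ≡ 521 (mod 983)
982 = 512 + 256 + 128 + 64 + 16 + 4 + 2 in binary powers of 2.
So 3^982 ≡ 521 · 688 · 896 · 466 · 168 · 81 · 9 ≡ 1 (mod 983).
Since the result is 1, base 3 gives no evidence that 983 is composite.

1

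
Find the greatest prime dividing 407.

407 = 11 · 37
37 is prime.
So 407 = 11 · 37; the largest prime factor is 37.

37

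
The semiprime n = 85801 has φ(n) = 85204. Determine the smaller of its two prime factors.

239

φ(n) = (p−1)(q−1) = n − (p+q) + 1, so p + q = 85801 − 85204 + 1 = 598.
p and q are the roots of t² − 598t + 85801 = 0.
Discriminant: 598² − 4·85801 = 357604 − 343204 = 14400; √14400 = 120.
q = (598 − 120)/2 = 239, p = (598 + 120)/2 = 359.
Check: 239 · 359 = 85801.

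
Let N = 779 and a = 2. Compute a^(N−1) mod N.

605

2^1 ≡ 2 (mod 779)
2^2 ≡ 2^2 = 4 ≡ 4 (mod 779)
2^4 ≡ 4^2 = 16 ≡ 16 (mod 779)
2^8 ≡ 16^2 = 256 ≡ 256 (mod 779)
2^16 ≡ 256^2 = 65536 ≡ 100 (mod 779)
2^32 ≡ 100^2 = 10000 ≡ 652 (mod 779)
2^64 ≡ 652^2 = 425104 ≡ 549 (mod 779)
2^128 ≡ 549^2 = 301401 ≡ 707 (mod 779)
2^256 ≡ 707^2 = 499849 ≡ 510 (mod 779)
2^512 ≡ 510^2 = 260100 ≡ 693 (mod 779)
778 = 512 + 256 + 8 + 2 in binary powers of 2.
So 2^778 ≡ 693 · 510 · 256 · 4 ≡ 605 (mod 779).
Since 605 ≠ 1, base 2 is a Fermat witness: 779 is composite.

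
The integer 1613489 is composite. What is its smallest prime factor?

43

1613489 is odd.
Digit sum 32, not divisible by 3.
Ends in 9: not divisible by 5.
7: 1613489 = 7·230498 + 3
11: 1613489 = 11·146680 + 9
13: 1613489 = 13·124114 + 7
17: 1613489 = 17·94911 + 2
19: 1613489 = 19·84920 + 9
23: 1613489 = 23·70151 + 16
29: 1613489 = 29·55637 + 16
31: 1613489 = 31·52048 + 1
37: 1613489 = 37·43607 + 30
41: 1613489 = 41·39353 + 16
43: 1613489 = 43·37523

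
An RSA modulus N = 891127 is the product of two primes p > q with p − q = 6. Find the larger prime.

947

Since p = q + 6, we have 891127 = q(q + 6), so q² + 6q − 891127 = 0.
Discriminant: 6² + 4·891127 = 36 + 3564508 = 3564544; √3564544 = 1888.
q = (−6 + 1888)/2 = 941, and p = q + 6 = 947.
Check: 941 · 947 = 891127.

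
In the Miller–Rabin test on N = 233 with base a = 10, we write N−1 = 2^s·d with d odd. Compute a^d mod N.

233 − 1 = 232 = 2^3 · 29, so d = 29.
10^1 ≡ 10 (mod 233)
10^2 ≡ 10^2 = 100 ≡ 100 (mod 233)
10^4 ≡ 100^2 = 10000 ≡ 214 (mod 233)
10^8 ≡ 214^2 = 45796 ≡ 128 (mod 233)
10^16 ≡ 128^2 = 16384 ≡ 74 (mod 233)
29 = 16 + 8 + 4 + 1 in binary powers of 2.
So 10^29 ≡ 74 · 128 · 214 · 10 ≡ 12 (mod 233).
Squaring chain: 12 → 144 → 232; reaches −1, so base 10 does not prove 233 composite.

12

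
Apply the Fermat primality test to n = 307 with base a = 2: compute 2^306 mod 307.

1

2^1 ≡ 2 (mod 307)
2^2 ≡ 2^2 = 4 ≡ 4 (mod 307)
2^4 ≡ 4^2 = 16 ≡ 16 (mod 307)
2^8 ≡ 16^2 = 256 ≡ 256 (mod 307)
2^16 ≡ 256^2 = 65536 ≡ 145 (mod 307)
2^32 ≡ 145^2 = 21025 ≡ 149 (mod 307)
2^64 ≡ 149^2 = 22201 ≡ 97 (mod 307)
2^128 ≡ 97^2 = 9409 ≡ 199 (mod 307)
2^256 ≡ 199^2 = 39601 ≡ 305 (mod 307)
306 = 256 + 32 + 16 + 2 in binary powers of 2.
So 2^306 ≡ 305 · 149 · 145 · 4 ≡ 1 (mod 307).
Since the result is 1, base 2 gives no evidence that 307 is composite.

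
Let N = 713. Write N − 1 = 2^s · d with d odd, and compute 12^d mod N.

713 − 1 = 712 = 2^3 · 89, so d = 89.
12^1 ≡ 12 (mod 713)
12^2 ≡ 12^2 = 144 ≡ 144 (mod 713)
12^4 ≡ 144^2 = 20736 ≡ 59 (mod 713)
12^8 ≡ 59^2 = 3481 ≡ 629 (mod 713)
12^16 ≡ 629^2 = 395641 ≡ 639 (mod 713)
12^32 ≡ 639^2 = 408321 ≡ 485 (mod 713)
12^64 ≡ 485^2 = 235225 ≡ 648 (mod 713)
89 = 64 + 16 + 8 + 1 in binary powers of 2.
So 12^89 ≡ 648 · 639 · 629 · 12 ≡ 633 (mod 713).
Squaring chain: 633 → 696 → 289; never reaches −1, so base 12 is a Miller–Rabin witness that 713 is composite.

633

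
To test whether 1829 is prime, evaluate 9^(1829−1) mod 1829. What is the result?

9^1 ≡ 9 (mod 1829)
9^2 ≡ 9^2 = 81 ≡ 81 (mod 1829)
9^4 ≡ 81^2 = 6561 ≡ 1074 (mod 1829)
9^8 ≡ 1074^2 = 1153476 ≡ 1206 (mod 1829)
9^16 ≡ 1206^2 = 1454436 ≡ 381 (mod 1829)
9^32 ≡ 381^2 = 145161 ≡ 670 (mod 1829)
9^64 ≡ 670^2 = 448900 ≡ 795 (mod 1829)
9^128 ≡ 795^2 = 632025 ≡ 1020 (mod 1829)
9^256 ≡ 1020^2 = 1040400 ≡ 1528 (mod 1829)
9^512 ≡ 1528^2 = 2334784 ≡ 980 (mod 1829)
9^1024 ≡ 980^2 = 960400 ≡ 175 (mod 1829)
1828 = 1024 + 512 + 256 + 32 + 4 in binary powers of 2.
So 9^1828 ≡ 175 · 980 · 1528 · 670 · 1074 ≡ 1661 (mod 1829).
Since 1661 ≠ 1, base 9 is a Fermat witness: 1829 is composite.

1661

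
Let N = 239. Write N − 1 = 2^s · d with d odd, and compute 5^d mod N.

239 − 1 = 238 = 2^1 · 119, so d = 119.
5^1 ≡ 5 (mod 239)
5^2 ≡ 5^2 = 25 ≡ 25 (mod 239)
5^4 ≡ 25^2 = 625 ≡ 147 (mod 239)
5^8 ≡ 147^2 = 21609 ≡ 99 (mod 239)
5^16 ≡ 99^2 = 9801 ≡ 2 (mod 239)
5^32 ≡ 2^2 = 4 ≡ 4 (mod 239)
5^64 ≡ 4^2 = 16 ≡ 16 (mod 239)
119 = 64 + 32 + 16 + 4 + 2 + 1 in binary powers of 2.
So 5^119 ≡ 16 · 4 · 2 · 147 · 25 · 5 ≡ 1 (mod 239).
Since 5^d ≡ 1 (mod 239), base 5 does not prove 239 composite.

1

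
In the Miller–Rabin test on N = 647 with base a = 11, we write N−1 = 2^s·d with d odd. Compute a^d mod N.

646

647 − 1 = 646 = 2^1 · 323, so d = 323.
11^1 ≡ 11 (mod 647)
11^2 ≡ 11^2 = 121 ≡ 121 (mod 647)
11^4 ≡ 121^2 = 14641 ≡ 407 (mod 647)
11^8 ≡ 407^2 = 165649 ≡ 17 (mod 647)
11^16 ≡ 17^2 = 289 ≡ 289 (mod 647)
11^32 ≡ 289^2 = 83521 ≡ 58 (mod 647)
11^64 ≡ 58^2 = 3364 ≡ 129 (mod 647)
11^128 ≡ 129^2 = 16641 ≡ 466 (mod 647)
11^256 ≡ 466^2 = 217156 ≡ 411 (mod 647)
323 = 256 + 64 + 2 + 1 in binary powers of 2.
So 11^323 ≡ 411 · 129 · 121 · 11 ≡ 646 (mod 647).
Since 11^d ≡ 646 (mod 647), base 11 does not prove 647 composite.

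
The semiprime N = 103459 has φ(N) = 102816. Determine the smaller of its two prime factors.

307

φ(n) = (p−1)(q−1) = n − (p+q) + 1, so p + q = 103459 − 102816 + 1 = 644.
p and q are the roots of t² − 644t + 103459 = 0.
Discriminant: 644² − 4·103459 = 414736 − 413836 = 900; √900 = 30.
q = (644 − 30)/2 = 307, p = (644 + 30)/2 = 337.
Check: 307 · 337 = 103459.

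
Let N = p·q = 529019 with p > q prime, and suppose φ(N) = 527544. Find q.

613

φ(n) = (p−1)(q−1) = n − (p+q) + 1, so p + q = 529019 − 527544 + 1 = 1476.
p and q are the roots of t² − 1476t + 529019 = 0.
Discriminant: 1476² − 4·529019 = 2178576 − 2116076 = 62500; √62500 = 250.
q = (1476 − 250)/2 = 613, p = (1476 + 250)/2 = 863.
Check: 613 · 863 = 529019.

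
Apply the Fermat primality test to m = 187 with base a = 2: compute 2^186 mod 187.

174

2^1 ≡ 2 (mod 187)
2^2 ≡ 2^2 = 4 ≡ 4 (mod 187)
2^4 ≡ 4^2 = 16 ≡ 16 (mod 187)
2^8 ≡ 16^2 = 256 ≡ 69 (mod 187)
2^16 ≡ 69^2 = 4761 ≡ 86 (mod 187)
2^32 ≡ 86^2 = 7396 ≡ 103 (mod 187)
2^64 ≡ 103^2 = 10609 ≡ 137 (mod 187)
2^128 ≡ 137^2 = 18769 ≡ 69 (mod 187)
186 = 128 + 32 + 16 + 8 + 2 in binary powers of 2.
So 2^186 ≡ 69 · 103 · 86 · 69 · 4 ≡ 174 (mod 187).
Since 174 ≠ 1, base 2 is a Fermat witness: 187 is composite.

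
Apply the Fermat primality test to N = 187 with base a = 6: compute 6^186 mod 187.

6^1 ≡ 6 (mod 187)
6^2 ≡ 6^2 = 36 ≡ 36 (mod 187)
6^4 ≡ 36^2 = 1296 ≡ 174 (mod 187)
6^8 ≡ 174^2 = 30276 ≡ 169 (mod 187)
6^16 ≡ 169^2 = 28561 ≡ 137 (mod 187)
6^32 ≡ 137^2 = 18769 ≡ 69 (mod 187)
6^64 ≡ 69^2 = 4761 ≡ 86 (mod 187)
6^128 ≡ 86^2 = 7396 ≡ 103 (mod 187)
186 = 128 + 32 + 16 + 8 + 2 in binary powers of 2.
So 6^186 ≡ 103 · 69 · 137 · 169 · 36 ≡ 49 (mod 187).
Since 49 ≠ 1, base 6 is a Fermat witness: 187 is composite.

49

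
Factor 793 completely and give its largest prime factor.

61

793 = 13 · 61
61 is prime.
So 793 = 13 · 61; the largest prime factor is 61.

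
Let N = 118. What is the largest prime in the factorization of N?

59

118 = 2 · 59
59 is prime.
So 118 = 2 · 59; the largest prime factor is 59.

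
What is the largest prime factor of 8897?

8897 = 7 · 1271
1271 = 31 · 41
41 is prime.
So 8897 = 7 · 31 · 41; the largest prime factor is 41.

41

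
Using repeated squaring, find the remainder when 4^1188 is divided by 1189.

4^1 ≡ 4 (mod 1189)
4^2 ≡ 4^2 = 16 ≡ 16 (mod 1189)
4^4 ≡ 16^2 = 256 ≡ 256 (mod 1189)
4^8 ≡ 256^2 = 65536 ≡ 141 (mod 1189)
4^16 ≡ 141^2 = 19881 ≡ 857 (mod 1189)
4^32 ≡ 857^2 = 734449 ≡ 836 (mod 1189)
4^64 ≡ 836^2 = 698896 ≡ 953 (mod 1189)
4^128 ≡ 953^2 = 908209 ≡ 1002 (mod 1189)
4^256 ≡ 1002^2 = 1004004 ≡ 488 (mod 1189)
4^512 ≡ 488^2 = 238144 ≡ 344 (mod 1189)
4^1024 ≡ 344^2 = 118336 ≡ 625 (mod 1189)
1188 = 1024 + 128 + 32 + 4 in binary powers of 2.
So 4^1188 ≡ 625 · 1002 · 836 · 256 ≡ 223 (mod 1189).
Since 223 ≠ 1, base 4 is a Fermat witness: 1189 is composite.

223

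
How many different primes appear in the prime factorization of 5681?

3

5681 = 13 · 437
437 = 19 · 23
5681 = 13 · 19 · 23, which has 3 distinct prime factors.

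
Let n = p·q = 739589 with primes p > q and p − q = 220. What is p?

Since p = q + 220, we have 739589 = q(q + 220), so q² + 220q − 739589 = 0.
Discriminant: 220² + 4·739589 = 48400 + 2958356 = 3006756; √3006756 = 1734.
q = (−220 + 1734)/2 = 757, and p = q + 220 = 977.
Check: 757 · 977 = 739589.

977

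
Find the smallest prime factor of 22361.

59

22361 is odd.
Digit sum 14, not divisible by 3.
Ends in 1: not divisible by 5.
7: 22361 = 7·3194 + 3
11: 22361 = 11·2032 + 9
13: 22361 = 13·1720 + 1
17: 22361 = 17·1315 + 6
19: 22361 = 19·1176 + 17
23: 22361 = 23·972 + 5
29: 22361 = 29·771 + 2
31: 22361 = 31·721 + 10
37: 22361 = 37·604 + 13
41: 22361 = 41·545 + 16
43: 22361 = 43·520 + 1
47: 22361 = 47·475 + 36
53: 22361 = 53·421 + 48
59: 22361 = 59·379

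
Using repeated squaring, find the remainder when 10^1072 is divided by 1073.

10^1 ≡ 10 (mod 1073)
10^2 ≡ 10^2 = 100 ≡ 100 (mod 1073)
10^4 ≡ 100^2 = 10000 ≡ 343 (mod 1073)
10^8 ≡ 343^2 = 117649 ≡ 692 (mod 1073)
10^16 ≡ 692^2 = 478864 ≡ 306 (mod 1073)
10^32 ≡ 306^2 = 93636 ≡ 285 (mod 1073)
10^64 ≡ 285^2 = 81225 ≡ 750 (mod 1073)
10^128 ≡ 750^2 = 562500 ≡ 248 (mod 1073)
10^256 ≡ 248^2 = 61504 ≡ 343 (mod 1073)
10^512 ≡ 343^2 = 117649 ≡ 692 (mod 1073)
10^1024 ≡ 692^2 = 478864 ≡ 306 (mod 1073)
1072 = 1024 + 32 + 16 in binary powers of 2.
So 10^1072 ≡ 306 · 285 · 306 ≡ 750 (mod 1073).
Since 750 ≠ 1, base 10 is a Fermat witness: 1073 is composite.

750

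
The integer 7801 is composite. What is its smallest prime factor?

7801 is odd.
Digit sum 16, not divisible by 3.
Ends in 1: not divisible by 5.
7: 7801 = 7·1114 + 3
11: 7801 = 11·709 + 2
13: 7801 = 13·600 + 1
17: 7801 = 17·458 + 15
19: 7801 = 19·410 + 11
23: 7801 = 23·339 + 4
29: 7801 = 29·269

29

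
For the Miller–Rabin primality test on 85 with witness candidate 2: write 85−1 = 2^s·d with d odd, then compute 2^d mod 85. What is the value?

32

85 − 1 = 84 = 2^2 · 21, so d = 21.
2^1 ≡ 2 (mod 85)
2^2 ≡ 2^2 = 4 ≡ 4 (mod 85)
2^4 ≡ 4^2 = 16 ≡ 16 (mod 85)
2^8 ≡ 16^2 = 256 ≡ 1 (mod 85)
2^16 ≡ 1^2 = 1 ≡ 1 (mod 85)
21 = 16 + 4 + 1 in binary powers of 2.
So 2^21 ≡ 1 · 16 · 2 ≡ 32 (mod 85).
Squaring chain: 32 → 4; never reaches −1, so base 2 is a Miller–Rabin witness that 85 is composite.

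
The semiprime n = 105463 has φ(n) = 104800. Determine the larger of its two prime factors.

401

φ(n) = (p−1)(q−1) = n − (p+q) + 1, so p + q = 105463 − 104800 + 1 = 664.
p and q are the roots of t² − 664t + 105463 = 0.
Discriminant: 664² − 4·105463 = 440896 − 421852 = 19044; √19044 = 138.
q = (664 − 138)/2 = 263, p = (664 + 138)/2 = 401.
Check: 263 · 401 = 105463.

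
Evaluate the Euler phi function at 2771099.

2711296

Factor: 2771099 = 113 · 137 · 179.
φ(2771099) = (113−1) · (137−1) · (179−1) = 112 · 136 · 178 = 2711296.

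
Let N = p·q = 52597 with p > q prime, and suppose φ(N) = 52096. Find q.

φ(n) = (p−1)(q−1) = n − (p+q) + 1, so p + q = 52597 − 52096 + 1 = 502.
p and q are the roots of t² − 502t + 52597 = 0.
Discriminant: 502² − 4·52597 = 252004 − 210388 = 41616; √41616 = 204.
q = (502 − 204)/2 = 149, p = (502 + 204)/2 = 353.
Check: 149 · 353 = 52597.

149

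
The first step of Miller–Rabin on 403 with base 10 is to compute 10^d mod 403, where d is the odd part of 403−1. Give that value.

64

403 − 1 = 402 = 2^1 · 201, so d = 201.
10^1 ≡ 10 (mod 403)
10^2 ≡ 10^2 = 100 ≡ 100 (mod 403)
10^4 ≡ 100^2 = 10000 ≡ 328 (mod 403)
10^8 ≡ 328^2 = 107584 ≡ 386 (mod 403)
10^16 ≡ 386^2 = 148996 ≡ 289 (mod 403)
10^32 ≡ 289^2 = 83521 ≡ 100 (mod 403)
10^64 ≡ 100^2 = 10000 ≡ 328 (mod 403)
10^128 ≡ 328^2 = 107584 ≡ 386 (mod 403)
201 = 128 + 64 + 8 + 1 in binary powers of 2.
So 10^201 ≡ 386 · 328 · 386 · 10 ≡ 64 (mod 403).
Squaring chain: 64; never reaches −1, so base 10 is a Miller–Rabin witness that 403 is composite.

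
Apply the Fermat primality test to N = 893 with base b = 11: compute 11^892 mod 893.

11^1 ≡ 11 (mod 893)
11^2 ≡ 11^2 = 121 ≡ 121 (mod 893)
11^4 ≡ 121^2 = 14641 ≡ 353 (mod 893)
11^8 ≡ 353^2 = 124609 ≡ 482 (mod 893)
11^16 ≡ 482^2 = 232324 ≡ 144 (mod 893)
11^32 ≡ 144^2 = 20736 ≡ 197 (mod 893)
11^64 ≡ 197^2 = 38809 ≡ 410 (mod 893)
11^128 ≡ 410^2 = 168100 ≡ 216 (mod 893)
11^256 ≡ 216^2 = 46656 ≡ 220 (mod 893)
11^512 ≡ 220^2 = 48400 ≡ 178 (mod 893)
892 = 512 + 256 + 64 + 32 + 16 + 8 + 4 in binary powers of 2.
So 11^892 ≡ 178 · 220 · 410 · 197 · 144 · 482 · 353 ≡ 410 (mod 893).
Since 410 ≠ 1, base 11 is a Fermat witness: 893 is composite.

410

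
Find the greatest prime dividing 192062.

192062 = 2 · 96031
96031 = 13 · 7387
7387 = 83 · 89
89 is prime.
So 192062 = 2 · 13 · 83 · 89; the largest prime factor is 89.

89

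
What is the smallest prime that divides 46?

2

46 is even: 2 divides it.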